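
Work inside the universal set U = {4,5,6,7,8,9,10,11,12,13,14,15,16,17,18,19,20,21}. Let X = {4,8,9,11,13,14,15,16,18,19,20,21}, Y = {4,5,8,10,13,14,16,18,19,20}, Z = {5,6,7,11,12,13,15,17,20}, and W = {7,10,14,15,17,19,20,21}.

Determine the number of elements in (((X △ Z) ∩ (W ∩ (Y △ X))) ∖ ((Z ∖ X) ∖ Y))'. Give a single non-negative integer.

17

X △ Z = {4,5,6,7,8,9,12,14,16,17,18,19,21}
Y △ X = {5,9,10,11,15,21}
W ∩ (Y △ X) = {10,15,21}
(X △ Z) ∩ (W ∩ (Y △ X)) = {21}
Z ∖ X = {5,6,7,12,17}
(Z ∖ X) ∖ Y = {6,7,12,17}
((X △ Z) ∩ (W ∩ (Y △ X))) ∖ ((Z ∖ X) ∖ Y) = {21}
(((X △ Z) ∩ (W ∩ (Y △ X))) ∖ ((Z ∖ X) ∖ Y))' = {4,5,6,7,8,9,10,11,12,13,14,15,16,17,18,19,20}
|(((X △ Z) ∩ (W ∩ (Y △ X))) ∖ ((Z ∖ X) ∖ Y))'| = 17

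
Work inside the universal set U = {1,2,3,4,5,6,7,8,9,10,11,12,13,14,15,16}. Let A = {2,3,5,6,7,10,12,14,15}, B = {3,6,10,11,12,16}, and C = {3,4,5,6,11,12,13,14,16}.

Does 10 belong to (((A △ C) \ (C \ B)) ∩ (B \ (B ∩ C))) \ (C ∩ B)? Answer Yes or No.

Yes

10 ∈ A and 10 ∉ C, so 10 ∈ A △ C
10 ∉ C and 10 ∈ B, so 10 ∉ C \ B
10 ∈ (A △ C) and 10 ∉ (C \ B), so 10 ∈ (A △ C) \ (C \ B)
10 ∈ B and 10 ∉ C, so 10 ∉ B ∩ C
10 ∈ B and 10 ∉ (B ∩ C), so 10 ∈ B \ (B ∩ C)
10 ∈ ((A △ C) \ (C \ B)) and 10 ∈ (B \ (B ∩ C)), so 10 ∈ ((A △ C) \ (C \ B)) ∩ (B \ (B ∩ C))
10 ∉ C and 10 ∈ B, so 10 ∉ C ∩ B
10 ∈ (((A △ C) \ (C \ B)) ∩ (B \ (B ∩ C))) and 10 ∉ (C ∩ B), so 10 ∈ (((A △ C) \ (C \ B)) ∩ (B \ (B ∩ C))) \ (C ∩ B)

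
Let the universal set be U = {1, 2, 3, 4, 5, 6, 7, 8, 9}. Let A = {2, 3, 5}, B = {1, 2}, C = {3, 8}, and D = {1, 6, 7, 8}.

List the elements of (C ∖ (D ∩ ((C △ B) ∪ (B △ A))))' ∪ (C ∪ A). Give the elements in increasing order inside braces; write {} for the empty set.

{1, 2, 3, 4, 5, 6, 7, 8, 9}

C △ B = {1, 2, 3, 8}
B △ A = {1, 3, 5}
(C △ B) ∪ (B △ A) = {1, 2, 3, 5, 8}
D ∩ ((C △ B) ∪ (B △ A)) = {1, 8}
C ∖ (D ∩ ((C △ B) ∪ (B △ A))) = {3}
(C ∖ (D ∩ ((C △ B) ∪ (B △ A))))' = {1, 2, 4, 5, 6, 7, 8, 9}
C ∪ A = {2, 3, 5, 8}
(C ∖ (D ∩ ((C △ B) ∪ (B △ A))))' ∪ (C ∪ A) = {1, 2, 3, 4, 5, 6, 7, 8, 9}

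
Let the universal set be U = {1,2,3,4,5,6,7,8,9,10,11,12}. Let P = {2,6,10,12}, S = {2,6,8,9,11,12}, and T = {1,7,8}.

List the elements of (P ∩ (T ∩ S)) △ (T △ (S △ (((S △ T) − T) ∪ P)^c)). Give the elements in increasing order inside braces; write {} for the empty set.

T ∩ S = {8}
P ∩ (T ∩ S) = {}
S △ T = {1,2,6,7,9,11,12}
(S △ T) − T = {2,6,9,11,12}
((S △ T) − T) ∪ P = {2,6,9,10,11,12}
(((S △ T) − T) ∪ P)^c = {1,3,4,5,7,8}
S △ (((S △ T) − T) ∪ P)^c = {1,2,3,4,5,6,7,9,11,12}
T △ (S △ (((S △ T) − T) ∪ P)^c) = {2,3,4,5,6,8,9,11,12}
(P ∩ (T ∩ S)) △ (T △ (S △ (((S △ T) − T) ∪ P)^c)) = {2,3,4,5,6,8,9,11,12}

{2,3,4,5,6,8,9,11,12}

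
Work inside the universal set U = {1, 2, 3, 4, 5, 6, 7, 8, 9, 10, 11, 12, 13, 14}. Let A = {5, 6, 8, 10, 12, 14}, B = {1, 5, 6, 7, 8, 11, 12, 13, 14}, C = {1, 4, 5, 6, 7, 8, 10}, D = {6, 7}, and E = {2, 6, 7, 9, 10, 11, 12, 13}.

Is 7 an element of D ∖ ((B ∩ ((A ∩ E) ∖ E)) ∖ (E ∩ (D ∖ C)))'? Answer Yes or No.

7 ∉ A and 7 ∈ E, so 7 ∉ A ∩ E
7 ∉ (A ∩ E) and 7 ∈ E, so 7 ∉ (A ∩ E) ∖ E
7 ∈ B and 7 ∉ ((A ∩ E) ∖ E), so 7 ∉ B ∩ ((A ∩ E) ∖ E)
7 ∈ D and 7 ∈ C, so 7 ∉ D ∖ C
7 ∈ E and 7 ∉ (D ∖ C), so 7 ∉ E ∩ (D ∖ C)
7 ∉ (B ∩ ((A ∩ E) ∖ E)) and 7 ∉ (E ∩ (D ∖ C)), so 7 ∉ (B ∩ ((A ∩ E) ∖ E)) ∖ (E ∩ (D ∖ C))
7 ∈ ((B ∩ ((A ∩ E) ∖ E)) ∖ (E ∩ (D ∖ C)))' since 7 ∉ ((B ∩ ((A ∩ E) ∖ E)) ∖ (E ∩ (D ∖ C)))
7 ∈ D and 7 ∈ ((B ∩ ((A ∩ E) ∖ E)) ∖ (E ∩ (D ∖ C)))', so 7 ∉ D ∖ ((B ∩ ((A ∩ E) ∖ E)) ∖ (E ∩ (D ∖ C)))'

No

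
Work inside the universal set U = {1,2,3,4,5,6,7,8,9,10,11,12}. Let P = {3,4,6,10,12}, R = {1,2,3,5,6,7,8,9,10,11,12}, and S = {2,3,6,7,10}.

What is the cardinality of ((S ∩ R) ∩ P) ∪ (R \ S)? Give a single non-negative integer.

9

S ∩ R = {2,3,6,7,10}
(S ∩ R) ∩ P = {3,6,10}
R \ S = {1,5,8,9,11,12}
((S ∩ R) ∩ P) ∪ (R \ S) = {1,3,5,6,8,9,10,11,12}
|((S ∩ R) ∩ P) ∪ (R \ S)| = 9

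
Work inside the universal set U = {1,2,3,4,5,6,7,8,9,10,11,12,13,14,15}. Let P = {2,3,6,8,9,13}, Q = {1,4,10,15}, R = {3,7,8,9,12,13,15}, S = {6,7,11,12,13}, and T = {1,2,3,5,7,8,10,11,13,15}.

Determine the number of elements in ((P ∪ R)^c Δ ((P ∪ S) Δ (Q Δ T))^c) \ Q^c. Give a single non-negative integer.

P ∪ R = {2,3,6,7,8,9,12,13,15}
(P ∪ R)^c = {1,4,5,10,11,14}
P ∪ S = {2,3,6,7,8,9,11,12,13}
Q Δ T = {2,3,4,5,7,8,11,13}
(P ∪ S) Δ (Q Δ T) = {4,5,6,9,12}
((P ∪ S) Δ (Q Δ T))^c = {1,2,3,7,8,10,11,13,14,15}
(P ∪ R)^c Δ ((P ∪ S) Δ (Q Δ T))^c = {2,3,4,5,7,8,13,15}
Q^c = {2,3,5,6,7,8,9,11,12,13,14}
((P ∪ R)^c Δ ((P ∪ S) Δ (Q Δ T))^c) \ Q^c = {4,15}
|((P ∪ R)^c Δ ((P ∪ S) Δ (Q Δ T))^c) \ Q^c| = 2

2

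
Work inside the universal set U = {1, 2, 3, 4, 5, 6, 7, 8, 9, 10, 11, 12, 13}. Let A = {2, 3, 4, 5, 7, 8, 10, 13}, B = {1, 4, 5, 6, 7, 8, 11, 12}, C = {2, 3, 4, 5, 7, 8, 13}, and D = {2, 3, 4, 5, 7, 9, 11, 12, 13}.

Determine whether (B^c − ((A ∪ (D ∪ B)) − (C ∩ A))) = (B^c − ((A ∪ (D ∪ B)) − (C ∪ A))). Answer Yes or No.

B^c = {2, 3, 9, 10, 13}
D ∪ B = {1, 2, 3, 4, 5, 6, 7, 8, 9, 11, 12, 13}
A ∪ (D ∪ B) = {1, 2, 3, 4, 5, 6, 7, 8, 9, 10, 11, 12, 13}
C ∩ A = {2, 3, 4, 5, 7, 8, 13}
(A ∪ (D ∪ B)) − (C ∩ A) = {1, 6, 9, 10, 11, 12}
B^c − ((A ∪ (D ∪ B)) − (C ∩ A)) = {2, 3, 13}
C ∪ A = {2, 3, 4, 5, 7, 8, 10, 13}
(A ∪ (D ∪ B)) − (C ∪ A) = {1, 6, 9, 11, 12}
B^c − ((A ∪ (D ∪ B)) − (C ∪ A)) = {2, 3, 10, 13}
10 ∈ B^c − ((A ∪ (D ∪ B)) − (C ∪ A)) but 10 ∉ B^c − ((A ∪ (D ∪ B)) − (C ∩ A)), so they differ.

No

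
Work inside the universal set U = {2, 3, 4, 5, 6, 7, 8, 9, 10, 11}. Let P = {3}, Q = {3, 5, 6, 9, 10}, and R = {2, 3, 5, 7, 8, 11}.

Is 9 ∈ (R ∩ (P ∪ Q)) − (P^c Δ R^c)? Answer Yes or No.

9 ∉ P and 9 ∈ Q, so 9 ∈ P ∪ Q
9 ∉ R and 9 ∈ (P ∪ Q), so 9 ∉ R ∩ (P ∪ Q)
9 ∉ P, so 9 ∈ P^c
9 ∉ R, so 9 ∈ R^c
9 ∈ P^c and 9 ∈ R^c, so 9 ∉ P^c Δ R^c
9 ∉ (R ∩ (P ∪ Q)) and 9 ∉ (P^c Δ R^c), so 9 ∉ (R ∩ (P ∪ Q)) − (P^c Δ R^c)

No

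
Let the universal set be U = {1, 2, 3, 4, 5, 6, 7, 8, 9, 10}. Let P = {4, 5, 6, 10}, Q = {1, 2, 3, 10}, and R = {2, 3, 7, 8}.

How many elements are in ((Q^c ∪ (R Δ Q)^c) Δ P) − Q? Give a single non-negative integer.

3

Q^c = {4, 5, 6, 7, 8, 9}
R Δ Q = {1, 7, 8, 10}
(R Δ Q)^c = {2, 3, 4, 5, 6, 9}
Q^c ∪ (R Δ Q)^c = {2, 3, 4, 5, 6, 7, 8, 9}
(Q^c ∪ (R Δ Q)^c) Δ P = {2, 3, 7, 8, 9, 10}
((Q^c ∪ (R Δ Q)^c) Δ P) − Q = {7, 8, 9}
|((Q^c ∪ (R Δ Q)^c) Δ P) − Q| = 3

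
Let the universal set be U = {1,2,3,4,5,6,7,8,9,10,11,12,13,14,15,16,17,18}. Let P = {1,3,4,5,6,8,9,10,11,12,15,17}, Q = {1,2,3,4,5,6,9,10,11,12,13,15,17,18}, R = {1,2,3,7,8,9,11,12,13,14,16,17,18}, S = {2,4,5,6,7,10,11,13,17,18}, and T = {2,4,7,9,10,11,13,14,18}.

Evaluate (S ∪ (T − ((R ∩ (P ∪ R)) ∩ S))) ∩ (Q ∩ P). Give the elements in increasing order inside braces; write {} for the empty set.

P ∪ R = {1,2,3,4,5,6,7,8,9,10,11,12,13,14,15,16,17,18}
R ∩ (P ∪ R) = {1,2,3,7,8,9,11,12,13,14,16,17,18}
(R ∩ (P ∪ R)) ∩ S = {2,7,11,13,17,18}
T − ((R ∩ (P ∪ R)) ∩ S) = {4,9,10,14}
S ∪ (T − ((R ∩ (P ∪ R)) ∩ S)) = {2,4,5,6,7,9,10,11,13,14,17,18}
Q ∩ P = {1,3,4,5,6,9,10,11,12,15,17}
(S ∪ (T − ((R ∩ (P ∪ R)) ∩ S))) ∩ (Q ∩ P) = {4,5,6,9,10,11,17}

{4,5,6,9,10,11,17}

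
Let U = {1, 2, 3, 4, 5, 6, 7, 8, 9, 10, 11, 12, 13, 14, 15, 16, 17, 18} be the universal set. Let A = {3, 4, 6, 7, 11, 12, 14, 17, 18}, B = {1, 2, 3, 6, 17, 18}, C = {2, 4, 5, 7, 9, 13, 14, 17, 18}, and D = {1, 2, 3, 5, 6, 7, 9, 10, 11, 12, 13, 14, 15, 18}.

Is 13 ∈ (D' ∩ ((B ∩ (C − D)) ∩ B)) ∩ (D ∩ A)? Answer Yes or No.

No

13 ∈ D, so 13 ∉ D'
13 ∈ C and 13 ∈ D, so 13 ∉ C − D
13 ∉ B and 13 ∉ (C − D), so 13 ∉ B ∩ (C − D)
13 ∉ (B ∩ (C − D)) and 13 ∉ B, so 13 ∉ (B ∩ (C − D)) ∩ B
13 ∉ D' and 13 ∉ ((B ∩ (C − D)) ∩ B), so 13 ∉ D' ∩ ((B ∩ (C − D)) ∩ B)
13 ∈ D and 13 ∉ A, so 13 ∉ D ∩ A
13 ∉ (D' ∩ ((B ∩ (C − D)) ∩ B)) and 13 ∉ (D ∩ A), so 13 ∉ (D' ∩ ((B ∩ (C − D)) ∩ B)) ∩ (D ∩ A)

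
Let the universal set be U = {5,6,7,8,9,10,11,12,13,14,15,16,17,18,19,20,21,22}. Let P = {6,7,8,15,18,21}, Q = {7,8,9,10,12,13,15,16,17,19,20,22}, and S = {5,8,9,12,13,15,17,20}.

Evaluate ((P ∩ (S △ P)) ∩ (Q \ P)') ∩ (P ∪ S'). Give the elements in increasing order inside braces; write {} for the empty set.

{6,7,18,21}

S △ P = {5,6,7,9,12,13,17,18,20,21}
P ∩ (S △ P) = {6,7,18,21}
Q \ P = {9,10,12,13,16,17,19,20,22}
(Q \ P)' = {5,6,7,8,11,14,15,18,21}
(P ∩ (S △ P)) ∩ (Q \ P)' = {6,7,18,21}
S' = {6,7,10,11,14,16,18,19,21,22}
P ∪ S' = {6,7,8,10,11,14,15,16,18,19,21,22}
((P ∩ (S △ P)) ∩ (Q \ P)') ∩ (P ∪ S') = {6,7,18,21}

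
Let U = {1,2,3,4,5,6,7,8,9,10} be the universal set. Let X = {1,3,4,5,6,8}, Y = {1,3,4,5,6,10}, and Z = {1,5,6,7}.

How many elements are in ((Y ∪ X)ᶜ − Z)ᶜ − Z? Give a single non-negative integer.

Y ∪ X = {1,3,4,5,6,8,10}
(Y ∪ X)ᶜ = {2,7,9}
(Y ∪ X)ᶜ − Z = {2,9}
((Y ∪ X)ᶜ − Z)ᶜ = {1,3,4,5,6,7,8,10}
((Y ∪ X)ᶜ − Z)ᶜ − Z = {3,4,8,10}
|((Y ∪ X)ᶜ − Z)ᶜ − Z| = 4

4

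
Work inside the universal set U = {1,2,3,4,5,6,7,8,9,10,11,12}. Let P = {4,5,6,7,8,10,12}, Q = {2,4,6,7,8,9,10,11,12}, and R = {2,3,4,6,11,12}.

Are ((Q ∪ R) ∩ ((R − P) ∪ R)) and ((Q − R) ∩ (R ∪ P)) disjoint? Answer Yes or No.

Q ∪ R = {2,3,4,6,7,8,9,10,11,12}
R − P = {2,3,11}
(R − P) ∪ R = {2,3,4,6,11,12}
(Q ∪ R) ∩ ((R − P) ∪ R) = {2,3,4,6,11,12}
Q − R = {7,8,9,10}
R ∪ P = {2,3,4,5,6,7,8,10,11,12}
(Q − R) ∩ (R ∪ P) = {7,8,10}
{2,3,4,6,11,12} and {7,8,10} share no elements.

Yes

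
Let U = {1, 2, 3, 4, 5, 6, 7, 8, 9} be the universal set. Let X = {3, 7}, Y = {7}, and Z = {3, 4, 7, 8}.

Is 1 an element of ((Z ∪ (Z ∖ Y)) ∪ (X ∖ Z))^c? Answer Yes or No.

1 ∉ Z and 1 ∉ Y, so 1 ∉ Z ∖ Y
1 ∉ Z and 1 ∉ (Z ∖ Y), so 1 ∉ Z ∪ (Z ∖ Y)
1 ∉ X and 1 ∉ Z, so 1 ∉ X ∖ Z
1 ∉ (Z ∪ (Z ∖ Y)) and 1 ∉ (X ∖ Z), so 1 ∉ (Z ∪ (Z ∖ Y)) ∪ (X ∖ Z)
1 ∈ ((Z ∪ (Z ∖ Y)) ∪ (X ∖ Z))^c since 1 ∉ ((Z ∪ (Z ∖ Y)) ∪ (X ∖ Z))

Yes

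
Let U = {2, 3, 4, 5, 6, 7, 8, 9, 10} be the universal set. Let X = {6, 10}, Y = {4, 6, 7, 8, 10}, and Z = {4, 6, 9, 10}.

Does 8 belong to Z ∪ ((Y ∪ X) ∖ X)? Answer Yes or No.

Yes

8 ∈ Y and 8 ∉ X, so 8 ∈ Y ∪ X
8 ∈ (Y ∪ X) and 8 ∉ X, so 8 ∈ (Y ∪ X) ∖ X
8 ∉ Z and 8 ∈ ((Y ∪ X) ∖ X), so 8 ∈ Z ∪ ((Y ∪ X) ∖ X)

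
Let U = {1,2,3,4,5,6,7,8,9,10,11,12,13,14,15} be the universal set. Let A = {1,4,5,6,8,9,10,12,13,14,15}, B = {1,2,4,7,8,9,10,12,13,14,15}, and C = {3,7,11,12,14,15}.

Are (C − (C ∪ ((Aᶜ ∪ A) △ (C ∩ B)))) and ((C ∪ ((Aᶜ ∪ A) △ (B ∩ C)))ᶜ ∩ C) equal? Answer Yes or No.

Aᶜ = {2,3,7,11}
Aᶜ ∪ A = {1,2,3,4,5,6,7,8,9,10,11,12,13,14,15}
C ∩ B = {7,12,14,15}
(Aᶜ ∪ A) △ (C ∩ B) = {1,2,3,4,5,6,8,9,10,11,13}
C ∪ ((Aᶜ ∪ A) △ (C ∩ B)) = {1,2,3,4,5,6,7,8,9,10,11,12,13,14,15}
C − (C ∪ ((Aᶜ ∪ A) △ (C ∩ B))) = {}
B ∩ C = {7,12,14,15}
(Aᶜ ∪ A) △ (B ∩ C) = {1,2,3,4,5,6,8,9,10,11,13}
C ∪ ((Aᶜ ∪ A) △ (B ∩ C)) = {1,2,3,4,5,6,7,8,9,10,11,12,13,14,15}
(C ∪ ((Aᶜ ∪ A) △ (B ∩ C)))ᶜ = {}
(C ∪ ((Aᶜ ∪ A) △ (B ∩ C)))ᶜ ∩ C = {}
Both equal {}, so C − (C ∪ ((Aᶜ ∪ A) △ (C ∩ B))) = (C ∪ ((Aᶜ ∪ A) △ (B ∩ C)))ᶜ ∩ C.

Yes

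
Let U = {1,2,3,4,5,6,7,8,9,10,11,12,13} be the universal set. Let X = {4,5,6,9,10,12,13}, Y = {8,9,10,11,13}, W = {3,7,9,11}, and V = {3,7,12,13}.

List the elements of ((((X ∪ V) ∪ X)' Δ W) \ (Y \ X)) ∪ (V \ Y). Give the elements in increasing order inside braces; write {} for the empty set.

{1,2,3,7,9,12}

X ∪ V = {3,4,5,6,7,9,10,12,13}
(X ∪ V) ∪ X = {3,4,5,6,7,9,10,12,13}
((X ∪ V) ∪ X)' = {1,2,8,11}
((X ∪ V) ∪ X)' Δ W = {1,2,3,7,8,9}
Y \ X = {8,11}
(((X ∪ V) ∪ X)' Δ W) \ (Y \ X) = {1,2,3,7,9}
V \ Y = {3,7,12}
((((X ∪ V) ∪ X)' Δ W) \ (Y \ X)) ∪ (V \ Y) = {1,2,3,7,9,12}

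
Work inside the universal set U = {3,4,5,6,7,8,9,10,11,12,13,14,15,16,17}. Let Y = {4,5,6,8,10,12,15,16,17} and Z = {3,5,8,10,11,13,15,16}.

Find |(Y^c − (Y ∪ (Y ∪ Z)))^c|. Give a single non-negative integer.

Y^c = {3,7,9,11,13,14}
Y ∪ Z = {3,4,5,6,8,10,11,12,13,15,16,17}
Y ∪ (Y ∪ Z) = {3,4,5,6,8,10,11,12,13,15,16,17}
Y^c − (Y ∪ (Y ∪ Z)) = {7,9,14}
(Y^c − (Y ∪ (Y ∪ Z)))^c = {3,4,5,6,8,10,11,12,13,15,16,17}
|(Y^c − (Y ∪ (Y ∪ Z)))^c| = 12

12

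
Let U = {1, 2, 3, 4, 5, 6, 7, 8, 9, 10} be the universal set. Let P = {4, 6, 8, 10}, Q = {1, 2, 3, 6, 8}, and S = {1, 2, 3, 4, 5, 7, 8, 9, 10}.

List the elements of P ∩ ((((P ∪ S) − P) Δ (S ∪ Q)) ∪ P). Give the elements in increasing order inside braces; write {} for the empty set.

P ∪ S = {1, 2, 3, 4, 5, 6, 7, 8, 9, 10}
(P ∪ S) − P = {1, 2, 3, 5, 7, 9}
S ∪ Q = {1, 2, 3, 4, 5, 6, 7, 8, 9, 10}
((P ∪ S) − P) Δ (S ∪ Q) = {4, 6, 8, 10}
(((P ∪ S) − P) Δ (S ∪ Q)) ∪ P = {4, 6, 8, 10}
P ∩ ((((P ∪ S) − P) Δ (S ∪ Q)) ∪ P) = {4, 6, 8, 10}

{4, 6, 8, 10}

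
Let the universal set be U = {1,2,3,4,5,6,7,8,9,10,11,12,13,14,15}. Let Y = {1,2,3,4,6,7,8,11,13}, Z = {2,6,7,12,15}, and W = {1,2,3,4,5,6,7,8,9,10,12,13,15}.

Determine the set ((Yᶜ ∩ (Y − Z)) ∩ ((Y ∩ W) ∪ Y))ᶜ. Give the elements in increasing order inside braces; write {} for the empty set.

Yᶜ = {5,9,10,12,14,15}
Y − Z = {1,3,4,8,11,13}
Yᶜ ∩ (Y − Z) = {}
Y ∩ W = {1,2,3,4,6,7,8,13}
(Y ∩ W) ∪ Y = {1,2,3,4,6,7,8,11,13}
(Yᶜ ∩ (Y − Z)) ∩ ((Y ∩ W) ∪ Y) = {}
((Yᶜ ∩ (Y − Z)) ∩ ((Y ∩ W) ∪ Y))ᶜ = {1,2,3,4,5,6,7,8,9,10,11,12,13,14,15}

{1,2,3,4,5,6,7,8,9,10,11,12,13,14,15}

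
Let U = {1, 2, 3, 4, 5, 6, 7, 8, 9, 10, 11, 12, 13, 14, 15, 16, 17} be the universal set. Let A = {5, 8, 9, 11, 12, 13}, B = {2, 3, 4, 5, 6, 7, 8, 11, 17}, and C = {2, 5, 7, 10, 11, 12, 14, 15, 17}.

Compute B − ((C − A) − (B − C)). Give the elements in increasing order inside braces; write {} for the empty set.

{3, 4, 5, 6, 8, 11}

C − A = {2, 7, 10, 14, 15, 17}
B − C = {3, 4, 6, 8}
(C − A) − (B − C) = {2, 7, 10, 14, 15, 17}
B − ((C − A) − (B − C)) = {3, 4, 5, 6, 8, 11}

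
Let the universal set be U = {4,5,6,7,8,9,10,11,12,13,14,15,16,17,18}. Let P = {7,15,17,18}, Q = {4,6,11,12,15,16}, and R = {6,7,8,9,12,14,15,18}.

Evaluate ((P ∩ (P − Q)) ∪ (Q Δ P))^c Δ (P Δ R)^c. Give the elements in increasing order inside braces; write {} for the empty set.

P − Q = {7,17,18}
P ∩ (P − Q) = {7,17,18}
Q Δ P = {4,6,7,11,12,16,17,18}
(P ∩ (P − Q)) ∪ (Q Δ P) = {4,6,7,11,12,16,17,18}
((P ∩ (P − Q)) ∪ (Q Δ P))^c = {5,8,9,10,13,14,15}
P Δ R = {6,8,9,12,14,17}
(P Δ R)^c = {4,5,7,10,11,13,15,16,18}
((P ∩ (P − Q)) ∪ (Q Δ P))^c Δ (P Δ R)^c = {4,7,8,9,11,14,16,18}

{4,7,8,9,11,14,16,18}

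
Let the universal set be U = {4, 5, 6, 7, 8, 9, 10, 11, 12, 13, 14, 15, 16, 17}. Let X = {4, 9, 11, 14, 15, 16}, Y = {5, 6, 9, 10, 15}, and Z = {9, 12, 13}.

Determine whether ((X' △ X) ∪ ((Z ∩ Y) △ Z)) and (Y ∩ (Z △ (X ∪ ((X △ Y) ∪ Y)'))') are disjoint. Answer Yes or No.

X' = {5, 6, 7, 8, 10, 12, 13, 17}
X' △ X = {4, 5, 6, 7, 8, 9, 10, 11, 12, 13, 14, 15, 16, 17}
Z ∩ Y = {9}
(Z ∩ Y) △ Z = {12, 13}
(X' △ X) ∪ ((Z ∩ Y) △ Z) = {4, 5, 6, 7, 8, 9, 10, 11, 12, 13, 14, 15, 16, 17}
X △ Y = {4, 5, 6, 10, 11, 14, 16}
(X △ Y) ∪ Y = {4, 5, 6, 9, 10, 11, 14, 15, 16}
((X △ Y) ∪ Y)' = {7, 8, 12, 13, 17}
X ∪ ((X △ Y) ∪ Y)' = {4, 7, 8, 9, 11, 12, 13, 14, 15, 16, 17}
Z △ (X ∪ ((X △ Y) ∪ Y)') = {4, 7, 8, 11, 14, 15, 16, 17}
(Z △ (X ∪ ((X △ Y) ∪ Y)'))' = {5, 6, 9, 10, 12, 13}
Y ∩ (Z △ (X ∪ ((X △ Y) ∪ Y)'))' = {5, 6, 9, 10}
5 lies in both, so they are not disjoint.

No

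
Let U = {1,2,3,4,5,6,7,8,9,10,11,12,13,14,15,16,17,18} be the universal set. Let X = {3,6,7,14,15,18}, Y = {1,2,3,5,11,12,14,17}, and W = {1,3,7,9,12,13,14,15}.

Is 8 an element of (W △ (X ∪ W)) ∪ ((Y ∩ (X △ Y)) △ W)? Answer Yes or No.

No

8 ∉ X and 8 ∉ W, so 8 ∉ X ∪ W
8 ∉ W and 8 ∉ (X ∪ W), so 8 ∉ W △ (X ∪ W)
8 ∉ X and 8 ∉ Y, so 8 ∉ X △ Y
8 ∉ Y and 8 ∉ (X △ Y), so 8 ∉ Y ∩ (X △ Y)
8 ∉ (Y ∩ (X △ Y)) and 8 ∉ W, so 8 ∉ (Y ∩ (X △ Y)) △ W
8 ∉ (W △ (X ∪ W)) and 8 ∉ ((Y ∩ (X △ Y)) △ W), so 8 ∉ (W △ (X ∪ W)) ∪ ((Y ∩ (X △ Y)) △ W)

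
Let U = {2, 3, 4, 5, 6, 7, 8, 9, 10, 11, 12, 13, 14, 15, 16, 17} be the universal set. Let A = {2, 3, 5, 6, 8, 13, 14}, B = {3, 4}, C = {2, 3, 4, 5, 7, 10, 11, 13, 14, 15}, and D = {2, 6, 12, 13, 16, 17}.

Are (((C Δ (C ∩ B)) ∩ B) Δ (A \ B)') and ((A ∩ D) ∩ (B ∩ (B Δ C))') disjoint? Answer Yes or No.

C ∩ B = {3, 4}
C Δ (C ∩ B) = {2, 5, 7, 10, 11, 13, 14, 15}
(C Δ (C ∩ B)) ∩ B = {}
A \ B = {2, 5, 6, 8, 13, 14}
(A \ B)' = {3, 4, 7, 9, 10, 11, 12, 15, 16, 17}
((C Δ (C ∩ B)) ∩ B) Δ (A \ B)' = {3, 4, 7, 9, 10, 11, 12, 15, 16, 17}
A ∩ D = {2, 6, 13}
B Δ C = {2, 5, 7, 10, 11, 13, 14, 15}
B ∩ (B Δ C) = {}
(B ∩ (B Δ C))' = {2, 3, 4, 5, 6, 7, 8, 9, 10, 11, 12, 13, 14, 15, 16, 17}
(A ∩ D) ∩ (B ∩ (B Δ C))' = {2, 6, 13}
{3, 4, 7, 9, 10, 11, 12, 15, 16, 17} and {2, 6, 13} share no elements.

Yes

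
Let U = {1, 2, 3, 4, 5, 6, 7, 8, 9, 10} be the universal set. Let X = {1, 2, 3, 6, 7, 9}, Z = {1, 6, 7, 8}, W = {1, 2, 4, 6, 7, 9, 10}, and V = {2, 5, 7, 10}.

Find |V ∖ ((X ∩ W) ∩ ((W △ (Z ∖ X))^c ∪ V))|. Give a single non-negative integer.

X ∩ W = {1, 2, 6, 7, 9}
Z ∖ X = {8}
W △ (Z ∖ X) = {1, 2, 4, 6, 7, 8, 9, 10}
(W △ (Z ∖ X))^c = {3, 5}
(W △ (Z ∖ X))^c ∪ V = {2, 3, 5, 7, 10}
(X ∩ W) ∩ ((W △ (Z ∖ X))^c ∪ V) = {2, 7}
V ∖ ((X ∩ W) ∩ ((W △ (Z ∖ X))^c ∪ V)) = {5, 10}
|V ∖ ((X ∩ W) ∩ ((W △ (Z ∖ X))^c ∪ V))| = 2

2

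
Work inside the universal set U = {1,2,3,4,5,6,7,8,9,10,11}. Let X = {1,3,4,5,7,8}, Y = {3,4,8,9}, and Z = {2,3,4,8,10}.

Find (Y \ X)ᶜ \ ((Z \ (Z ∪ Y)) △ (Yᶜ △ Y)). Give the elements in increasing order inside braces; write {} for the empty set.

Y \ X = {9}
(Y \ X)ᶜ = {1,2,3,4,5,6,7,8,10,11}
Z ∪ Y = {2,3,4,8,9,10}
Z \ (Z ∪ Y) = {}
Yᶜ = {1,2,5,6,7,10,11}
Yᶜ △ Y = {1,2,3,4,5,6,7,8,9,10,11}
(Z \ (Z ∪ Y)) △ (Yᶜ △ Y) = {1,2,3,4,5,6,7,8,9,10,11}
(Y \ X)ᶜ \ ((Z \ (Z ∪ Y)) △ (Yᶜ △ Y)) = {}

{}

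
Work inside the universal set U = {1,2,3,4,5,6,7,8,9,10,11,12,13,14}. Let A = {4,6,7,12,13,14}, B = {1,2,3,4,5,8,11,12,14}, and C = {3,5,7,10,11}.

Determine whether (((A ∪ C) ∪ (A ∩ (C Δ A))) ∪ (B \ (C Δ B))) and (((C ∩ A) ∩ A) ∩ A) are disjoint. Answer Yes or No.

No

A ∪ C = {3,4,5,6,7,10,11,12,13,14}
C Δ A = {3,4,5,6,10,11,12,13,14}
A ∩ (C Δ A) = {4,6,12,13,14}
(A ∪ C) ∪ (A ∩ (C Δ A)) = {3,4,5,6,7,10,11,12,13,14}
C Δ B = {1,2,4,7,8,10,12,14}
B \ (C Δ B) = {3,5,11}
((A ∪ C) ∪ (A ∩ (C Δ A))) ∪ (B \ (C Δ B)) = {3,4,5,6,7,10,11,12,13,14}
C ∩ A = {7}
(C ∩ A) ∩ A = {7}
((C ∩ A) ∩ A) ∩ A = {7}
7 lies in both, so they are not disjoint.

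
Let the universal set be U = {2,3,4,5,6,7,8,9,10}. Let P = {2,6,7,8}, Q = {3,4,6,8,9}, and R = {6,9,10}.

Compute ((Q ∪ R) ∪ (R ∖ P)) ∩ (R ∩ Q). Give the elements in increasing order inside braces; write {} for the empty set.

{6,9}

Q ∪ R = {3,4,6,8,9,10}
R ∖ P = {9,10}
(Q ∪ R) ∪ (R ∖ P) = {3,4,6,8,9,10}
R ∩ Q = {6,9}
((Q ∪ R) ∪ (R ∖ P)) ∩ (R ∩ Q) = {6,9}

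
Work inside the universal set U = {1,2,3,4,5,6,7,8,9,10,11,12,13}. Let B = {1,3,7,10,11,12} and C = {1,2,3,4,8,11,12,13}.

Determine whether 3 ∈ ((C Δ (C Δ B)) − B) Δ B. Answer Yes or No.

3 ∈ C and 3 ∈ B, so 3 ∉ C Δ B
3 ∈ C and 3 ∉ (C Δ B), so 3 ∈ C Δ (C Δ B)
3 ∈ (C Δ (C Δ B)) and 3 ∈ B, so 3 ∉ (C Δ (C Δ B)) − B
3 ∉ ((C Δ (C Δ B)) − B) and 3 ∈ B, so 3 ∈ ((C Δ (C Δ B)) − B) Δ B

Yes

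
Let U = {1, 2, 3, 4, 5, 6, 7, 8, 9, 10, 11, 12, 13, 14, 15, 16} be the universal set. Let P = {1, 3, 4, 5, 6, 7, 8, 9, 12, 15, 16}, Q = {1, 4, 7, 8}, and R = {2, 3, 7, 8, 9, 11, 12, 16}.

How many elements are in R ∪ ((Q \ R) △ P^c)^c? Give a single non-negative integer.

11

Q \ R = {1, 4}
P^c = {2, 10, 11, 13, 14}
(Q \ R) △ P^c = {1, 2, 4, 10, 11, 13, 14}
((Q \ R) △ P^c)^c = {3, 5, 6, 7, 8, 9, 12, 15, 16}
R ∪ ((Q \ R) △ P^c)^c = {2, 3, 5, 6, 7, 8, 9, 11, 12, 15, 16}
|R ∪ ((Q \ R) △ P^c)^c| = 11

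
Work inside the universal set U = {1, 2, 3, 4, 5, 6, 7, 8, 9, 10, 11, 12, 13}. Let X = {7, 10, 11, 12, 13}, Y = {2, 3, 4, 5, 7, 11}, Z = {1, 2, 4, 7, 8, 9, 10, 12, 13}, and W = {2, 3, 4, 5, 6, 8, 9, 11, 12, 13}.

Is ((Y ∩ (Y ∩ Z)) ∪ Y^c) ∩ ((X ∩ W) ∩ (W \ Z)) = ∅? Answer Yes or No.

Y ∩ Z = {2, 4, 7}
Y ∩ (Y ∩ Z) = {2, 4, 7}
Y^c = {1, 6, 8, 9, 10, 12, 13}
(Y ∩ (Y ∩ Z)) ∪ Y^c = {1, 2, 4, 6, 7, 8, 9, 10, 12, 13}
X ∩ W = {11, 12, 13}
W \ Z = {3, 5, 6, 11}
(X ∩ W) ∩ (W \ Z) = {11}
{1, 2, 4, 6, 7, 8, 9, 10, 12, 13} and {11} share no elements.

Yes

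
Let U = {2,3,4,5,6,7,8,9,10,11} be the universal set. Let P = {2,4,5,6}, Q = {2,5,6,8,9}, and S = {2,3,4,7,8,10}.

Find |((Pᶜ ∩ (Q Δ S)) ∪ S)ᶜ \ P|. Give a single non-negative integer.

1

Pᶜ = {3,7,8,9,10,11}
Q Δ S = {3,4,5,6,7,9,10}
Pᶜ ∩ (Q Δ S) = {3,7,9,10}
(Pᶜ ∩ (Q Δ S)) ∪ S = {2,3,4,7,8,9,10}
((Pᶜ ∩ (Q Δ S)) ∪ S)ᶜ = {5,6,11}
((Pᶜ ∩ (Q Δ S)) ∪ S)ᶜ \ P = {11}
|((Pᶜ ∩ (Q Δ S)) ∪ S)ᶜ \ P| = 1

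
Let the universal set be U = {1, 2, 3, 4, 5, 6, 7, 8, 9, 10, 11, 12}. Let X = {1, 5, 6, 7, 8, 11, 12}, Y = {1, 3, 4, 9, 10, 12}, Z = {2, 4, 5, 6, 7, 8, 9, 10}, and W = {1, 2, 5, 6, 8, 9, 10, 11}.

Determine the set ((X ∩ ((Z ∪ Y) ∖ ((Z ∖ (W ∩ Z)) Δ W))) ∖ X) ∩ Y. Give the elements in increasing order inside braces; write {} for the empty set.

Z ∪ Y = {1, 2, 3, 4, 5, 6, 7, 8, 9, 10, 12}
W ∩ Z = {2, 5, 6, 8, 9, 10}
Z ∖ (W ∩ Z) = {4, 7}
(Z ∖ (W ∩ Z)) Δ W = {1, 2, 4, 5, 6, 7, 8, 9, 10, 11}
(Z ∪ Y) ∖ ((Z ∖ (W ∩ Z)) Δ W) = {3, 12}
X ∩ ((Z ∪ Y) ∖ ((Z ∖ (W ∩ Z)) Δ W)) = {12}
(X ∩ ((Z ∪ Y) ∖ ((Z ∖ (W ∩ Z)) Δ W))) ∖ X = {}
((X ∩ ((Z ∪ Y) ∖ ((Z ∖ (W ∩ Z)) Δ W))) ∖ X) ∩ Y = {}

{}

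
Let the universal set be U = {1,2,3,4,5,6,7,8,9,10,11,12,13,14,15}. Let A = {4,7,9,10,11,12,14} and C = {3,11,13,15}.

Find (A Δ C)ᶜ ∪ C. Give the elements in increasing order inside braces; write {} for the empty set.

{1,2,3,5,6,8,11,13,15}

A Δ C = {3,4,7,9,10,12,13,14,15}
(A Δ C)ᶜ = {1,2,5,6,8,11}
(A Δ C)ᶜ ∪ C = {1,2,3,5,6,8,11,13,15}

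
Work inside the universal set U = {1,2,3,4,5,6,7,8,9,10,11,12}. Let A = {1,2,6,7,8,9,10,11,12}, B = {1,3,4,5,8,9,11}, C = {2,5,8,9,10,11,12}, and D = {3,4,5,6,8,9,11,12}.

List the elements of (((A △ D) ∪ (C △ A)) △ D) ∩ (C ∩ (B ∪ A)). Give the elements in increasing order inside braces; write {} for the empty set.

A △ D = {1,2,3,4,5,7,10}
C △ A = {1,5,6,7}
(A △ D) ∪ (C △ A) = {1,2,3,4,5,6,7,10}
((A △ D) ∪ (C △ A)) △ D = {1,2,7,8,9,10,11,12}
B ∪ A = {1,2,3,4,5,6,7,8,9,10,11,12}
C ∩ (B ∪ A) = {2,5,8,9,10,11,12}
(((A △ D) ∪ (C △ A)) △ D) ∩ (C ∩ (B ∪ A)) = {2,8,9,10,11,12}

{2,8,9,10,11,12}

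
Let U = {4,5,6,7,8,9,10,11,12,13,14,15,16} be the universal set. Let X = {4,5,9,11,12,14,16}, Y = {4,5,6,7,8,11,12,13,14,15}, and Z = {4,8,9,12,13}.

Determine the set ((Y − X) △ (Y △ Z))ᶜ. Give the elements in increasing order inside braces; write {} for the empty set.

Y − X = {6,7,8,13,15}
Y △ Z = {5,6,7,9,11,14,15}
(Y − X) △ (Y △ Z) = {5,8,9,11,13,14}
((Y − X) △ (Y △ Z))ᶜ = {4,6,7,10,12,15,16}

{4,6,7,10,12,15,16}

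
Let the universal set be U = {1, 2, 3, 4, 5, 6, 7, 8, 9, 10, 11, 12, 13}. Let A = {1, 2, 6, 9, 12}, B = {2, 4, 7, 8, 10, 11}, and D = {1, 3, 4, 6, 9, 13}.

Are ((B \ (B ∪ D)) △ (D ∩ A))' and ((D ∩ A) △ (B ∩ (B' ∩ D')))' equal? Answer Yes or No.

B ∪ D = {1, 2, 3, 4, 6, 7, 8, 9, 10, 11, 13}
B \ (B ∪ D) = {}
D ∩ A = {1, 6, 9}
(B \ (B ∪ D)) △ (D ∩ A) = {1, 6, 9}
((B \ (B ∪ D)) △ (D ∩ A))' = {2, 3, 4, 5, 7, 8, 10, 11, 12, 13}
B' = {1, 3, 5, 6, 9, 12, 13}
D' = {2, 5, 7, 8, 10, 11, 12}
B' ∩ D' = {5, 12}
B ∩ (B' ∩ D') = {}
(D ∩ A) △ (B ∩ (B' ∩ D')) = {1, 6, 9}
((D ∩ A) △ (B ∩ (B' ∩ D')))' = {2, 3, 4, 5, 7, 8, 10, 11, 12, 13}
Both equal {2, 3, 4, 5, 7, 8, 10, 11, 12, 13}, so ((B \ (B ∪ D)) △ (D ∩ A))' = ((D ∩ A) △ (B ∩ (B' ∩ D')))'.

Yes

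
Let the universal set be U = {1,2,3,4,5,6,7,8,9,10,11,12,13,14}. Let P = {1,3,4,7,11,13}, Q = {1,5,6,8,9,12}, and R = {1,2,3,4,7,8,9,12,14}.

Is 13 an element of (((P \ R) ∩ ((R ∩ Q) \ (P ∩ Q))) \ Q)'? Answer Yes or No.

13 ∈ P and 13 ∉ R, so 13 ∈ P \ R
13 ∉ R and 13 ∉ Q, so 13 ∉ R ∩ Q
13 ∈ P and 13 ∉ Q, so 13 ∉ P ∩ Q
13 ∉ (R ∩ Q) and 13 ∉ (P ∩ Q), so 13 ∉ (R ∩ Q) \ (P ∩ Q)
13 ∈ (P \ R) and 13 ∉ ((R ∩ Q) \ (P ∩ Q)), so 13 ∉ (P \ R) ∩ ((R ∩ Q) \ (P ∩ Q))
13 ∉ ((P \ R) ∩ ((R ∩ Q) \ (P ∩ Q))) and 13 ∉ Q, so 13 ∉ ((P \ R) ∩ ((R ∩ Q) \ (P ∩ Q))) \ Q
13 ∈ (((P \ R) ∩ ((R ∩ Q) \ (P ∩ Q))) \ Q)' since 13 ∉ (((P \ R) ∩ ((R ∩ Q) \ (P ∩ Q))) \ Q)

Yes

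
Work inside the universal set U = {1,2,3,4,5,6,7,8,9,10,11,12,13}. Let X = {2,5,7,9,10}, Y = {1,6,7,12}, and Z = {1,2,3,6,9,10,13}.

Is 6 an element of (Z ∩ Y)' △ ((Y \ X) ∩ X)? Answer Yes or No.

No

6 ∈ Z and 6 ∈ Y, so 6 ∈ Z ∩ Y
6 ∉ (Z ∩ Y)' since 6 ∈ (Z ∩ Y)
6 ∈ Y and 6 ∉ X, so 6 ∈ Y \ X
6 ∈ (Y \ X) and 6 ∉ X, so 6 ∉ (Y \ X) ∩ X
6 ∉ (Z ∩ Y)' and 6 ∉ ((Y \ X) ∩ X), so 6 ∉ (Z ∩ Y)' △ ((Y \ X) ∩ X)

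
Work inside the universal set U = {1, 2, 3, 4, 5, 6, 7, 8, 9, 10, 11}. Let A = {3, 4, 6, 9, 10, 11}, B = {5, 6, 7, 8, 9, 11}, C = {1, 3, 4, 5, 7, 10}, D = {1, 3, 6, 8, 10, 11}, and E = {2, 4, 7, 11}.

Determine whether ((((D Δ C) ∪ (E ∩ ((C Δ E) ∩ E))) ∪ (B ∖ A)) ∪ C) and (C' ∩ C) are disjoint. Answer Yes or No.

D Δ C = {4, 5, 6, 7, 8, 11}
C Δ E = {1, 2, 3, 5, 10, 11}
(C Δ E) ∩ E = {2, 11}
E ∩ ((C Δ E) ∩ E) = {2, 11}
(D Δ C) ∪ (E ∩ ((C Δ E) ∩ E)) = {2, 4, 5, 6, 7, 8, 11}
B ∖ A = {5, 7, 8}
((D Δ C) ∪ (E ∩ ((C Δ E) ∩ E))) ∪ (B ∖ A) = {2, 4, 5, 6, 7, 8, 11}
(((D Δ C) ∪ (E ∩ ((C Δ E) ∩ E))) ∪ (B ∖ A)) ∪ C = {1, 2, 3, 4, 5, 6, 7, 8, 10, 11}
C' = {2, 6, 8, 9, 11}
C' ∩ C = {}
{1, 2, 3, 4, 5, 6, 7, 8, 10, 11} and {} share no elements.

Yes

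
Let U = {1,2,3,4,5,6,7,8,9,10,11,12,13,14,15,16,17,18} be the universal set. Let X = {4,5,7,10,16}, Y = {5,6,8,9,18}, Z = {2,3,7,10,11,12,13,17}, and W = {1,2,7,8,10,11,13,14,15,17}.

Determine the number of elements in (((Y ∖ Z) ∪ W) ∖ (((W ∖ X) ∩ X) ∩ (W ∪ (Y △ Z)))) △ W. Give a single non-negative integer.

4

Y ∖ Z = {5,6,8,9,18}
(Y ∖ Z) ∪ W = {1,2,5,6,7,8,9,10,11,13,14,15,17,18}
W ∖ X = {1,2,8,11,13,14,15,17}
(W ∖ X) ∩ X = {}
Y △ Z = {2,3,5,6,7,8,9,10,11,12,13,17,18}
W ∪ (Y △ Z) = {1,2,3,5,6,7,8,9,10,11,12,13,14,15,17,18}
((W ∖ X) ∩ X) ∩ (W ∪ (Y △ Z)) = {}
((Y ∖ Z) ∪ W) ∖ (((W ∖ X) ∩ X) ∩ (W ∪ (Y △ Z))) = {1,2,5,6,7,8,9,10,11,13,14,15,17,18}
(((Y ∖ Z) ∪ W) ∖ (((W ∖ X) ∩ X) ∩ (W ∪ (Y △ Z)))) △ W = {5,6,9,18}
|(((Y ∖ Z) ∪ W) ∖ (((W ∖ X) ∩ X) ∩ (W ∪ (Y △ Z)))) △ W| = 4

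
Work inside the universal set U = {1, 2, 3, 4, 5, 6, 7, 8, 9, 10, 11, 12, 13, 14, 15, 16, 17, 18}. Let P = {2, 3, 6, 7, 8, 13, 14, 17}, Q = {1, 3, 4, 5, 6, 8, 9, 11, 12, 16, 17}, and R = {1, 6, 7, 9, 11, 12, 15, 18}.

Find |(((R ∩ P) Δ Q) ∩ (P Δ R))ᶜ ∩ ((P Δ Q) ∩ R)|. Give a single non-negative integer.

R ∩ P = {6, 7}
(R ∩ P) Δ Q = {1, 3, 4, 5, 7, 8, 9, 11, 12, 16, 17}
P Δ R = {1, 2, 3, 8, 9, 11, 12, 13, 14, 15, 17, 18}
((R ∩ P) Δ Q) ∩ (P Δ R) = {1, 3, 8, 9, 11, 12, 17}
(((R ∩ P) Δ Q) ∩ (P Δ R))ᶜ = {2, 4, 5, 6, 7, 10, 13, 14, 15, 16, 18}
P Δ Q = {1, 2, 4, 5, 7, 9, 11, 12, 13, 14, 16}
(P Δ Q) ∩ R = {1, 7, 9, 11, 12}
(((R ∩ P) Δ Q) ∩ (P Δ R))ᶜ ∩ ((P Δ Q) ∩ R) = {7}
|(((R ∩ P) Δ Q) ∩ (P Δ R))ᶜ ∩ ((P Δ Q) ∩ R)| = 1

1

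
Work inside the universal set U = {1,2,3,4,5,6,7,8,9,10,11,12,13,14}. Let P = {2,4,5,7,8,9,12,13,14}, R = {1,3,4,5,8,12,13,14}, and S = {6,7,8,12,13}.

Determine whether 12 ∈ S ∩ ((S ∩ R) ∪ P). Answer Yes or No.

Yes

12 ∈ S and 12 ∈ R, so 12 ∈ S ∩ R
12 ∈ (S ∩ R) and 12 ∈ P, so 12 ∈ (S ∩ R) ∪ P
12 ∈ S and 12 ∈ ((S ∩ R) ∪ P), so 12 ∈ S ∩ ((S ∩ R) ∪ P)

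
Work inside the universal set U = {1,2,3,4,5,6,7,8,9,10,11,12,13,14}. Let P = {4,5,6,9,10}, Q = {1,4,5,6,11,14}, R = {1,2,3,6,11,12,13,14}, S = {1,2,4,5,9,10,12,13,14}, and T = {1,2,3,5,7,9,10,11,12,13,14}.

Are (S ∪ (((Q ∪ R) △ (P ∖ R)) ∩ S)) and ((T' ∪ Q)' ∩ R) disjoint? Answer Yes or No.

Q ∪ R = {1,2,3,4,5,6,11,12,13,14}
P ∖ R = {4,5,9,10}
(Q ∪ R) △ (P ∖ R) = {1,2,3,6,9,10,11,12,13,14}
((Q ∪ R) △ (P ∖ R)) ∩ S = {1,2,9,10,12,13,14}
S ∪ (((Q ∪ R) △ (P ∖ R)) ∩ S) = {1,2,4,5,9,10,12,13,14}
T' = {4,6,8}
T' ∪ Q = {1,4,5,6,8,11,14}
(T' ∪ Q)' = {2,3,7,9,10,12,13}
(T' ∪ Q)' ∩ R = {2,3,12,13}
2 lies in both, so they are not disjoint.

No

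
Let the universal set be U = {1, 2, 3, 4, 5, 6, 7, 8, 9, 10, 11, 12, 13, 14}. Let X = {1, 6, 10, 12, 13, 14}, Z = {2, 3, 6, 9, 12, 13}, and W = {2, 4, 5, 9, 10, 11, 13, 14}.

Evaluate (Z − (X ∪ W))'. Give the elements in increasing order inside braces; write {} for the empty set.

{1, 2, 4, 5, 6, 7, 8, 9, 10, 11, 12, 13, 14}

X ∪ W = {1, 2, 4, 5, 6, 9, 10, 11, 12, 13, 14}
Z − (X ∪ W) = {3}
(Z − (X ∪ W))' = {1, 2, 4, 5, 6, 7, 8, 9, 10, 11, 12, 13, 14}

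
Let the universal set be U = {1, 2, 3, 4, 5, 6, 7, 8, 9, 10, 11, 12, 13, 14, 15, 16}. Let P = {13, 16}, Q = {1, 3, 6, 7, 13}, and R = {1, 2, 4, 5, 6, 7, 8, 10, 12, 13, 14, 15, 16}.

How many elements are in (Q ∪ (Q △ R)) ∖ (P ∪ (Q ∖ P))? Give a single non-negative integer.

Q △ R = {2, 3, 4, 5, 8, 10, 12, 14, 15, 16}
Q ∪ (Q △ R) = {1, 2, 3, 4, 5, 6, 7, 8, 10, 12, 13, 14, 15, 16}
Q ∖ P = {1, 3, 6, 7}
P ∪ (Q ∖ P) = {1, 3, 6, 7, 13, 16}
(Q ∪ (Q △ R)) ∖ (P ∪ (Q ∖ P)) = {2, 4, 5, 8, 10, 12, 14, 15}
|(Q ∪ (Q △ R)) ∖ (P ∪ (Q ∖ P))| = 8

8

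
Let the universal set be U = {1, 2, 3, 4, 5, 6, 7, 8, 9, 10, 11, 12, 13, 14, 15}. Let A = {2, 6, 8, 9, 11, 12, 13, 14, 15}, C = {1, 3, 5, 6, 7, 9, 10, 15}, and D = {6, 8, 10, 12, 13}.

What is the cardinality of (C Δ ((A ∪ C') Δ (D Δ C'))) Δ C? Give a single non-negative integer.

6

C' = {2, 4, 8, 11, 12, 13, 14}
A ∪ C' = {2, 4, 6, 8, 9, 11, 12, 13, 14, 15}
D Δ C' = {2, 4, 6, 10, 11, 14}
(A ∪ C') Δ (D Δ C') = {8, 9, 10, 12, 13, 15}
C Δ ((A ∪ C') Δ (D Δ C')) = {1, 3, 5, 6, 7, 8, 12, 13}
(C Δ ((A ∪ C') Δ (D Δ C'))) Δ C = {8, 9, 10, 12, 13, 15}
|(C Δ ((A ∪ C') Δ (D Δ C'))) Δ C| = 6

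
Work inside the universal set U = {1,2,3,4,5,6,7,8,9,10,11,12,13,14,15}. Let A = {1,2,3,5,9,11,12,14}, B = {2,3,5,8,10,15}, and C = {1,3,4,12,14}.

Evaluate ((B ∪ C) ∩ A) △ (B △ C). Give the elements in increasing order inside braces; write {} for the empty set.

{3,4,8,10,15}

B ∪ C = {1,2,3,4,5,8,10,12,14,15}
(B ∪ C) ∩ A = {1,2,3,5,12,14}
B △ C = {1,2,4,5,8,10,12,14,15}
((B ∪ C) ∩ A) △ (B △ C) = {3,4,8,10,15}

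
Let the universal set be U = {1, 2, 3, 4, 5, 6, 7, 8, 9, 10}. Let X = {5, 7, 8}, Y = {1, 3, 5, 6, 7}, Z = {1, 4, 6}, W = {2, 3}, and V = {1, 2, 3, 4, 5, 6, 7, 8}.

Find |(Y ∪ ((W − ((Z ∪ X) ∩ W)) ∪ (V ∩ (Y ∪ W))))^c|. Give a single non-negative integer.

Z ∪ X = {1, 4, 5, 6, 7, 8}
(Z ∪ X) ∩ W = {}
W − ((Z ∪ X) ∩ W) = {2, 3}
Y ∪ W = {1, 2, 3, 5, 6, 7}
V ∩ (Y ∪ W) = {1, 2, 3, 5, 6, 7}
(W − ((Z ∪ X) ∩ W)) ∪ (V ∩ (Y ∪ W)) = {1, 2, 3, 5, 6, 7}
Y ∪ ((W − ((Z ∪ X) ∩ W)) ∪ (V ∩ (Y ∪ W))) = {1, 2, 3, 5, 6, 7}
(Y ∪ ((W − ((Z ∪ X) ∩ W)) ∪ (V ∩ (Y ∪ W))))^c = {4, 8, 9, 10}
|(Y ∪ ((W − ((Z ∪ X) ∩ W)) ∪ (V ∩ (Y ∪ W))))^c| = 4

4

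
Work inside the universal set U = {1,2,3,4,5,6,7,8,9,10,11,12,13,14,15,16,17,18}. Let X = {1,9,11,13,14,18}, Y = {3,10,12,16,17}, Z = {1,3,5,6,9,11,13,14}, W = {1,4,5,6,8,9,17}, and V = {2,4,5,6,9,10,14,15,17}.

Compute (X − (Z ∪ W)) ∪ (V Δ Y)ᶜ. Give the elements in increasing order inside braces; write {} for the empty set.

{1,7,8,10,11,13,17,18}

Z ∪ W = {1,3,4,5,6,8,9,11,13,14,17}
X − (Z ∪ W) = {18}
V Δ Y = {2,3,4,5,6,9,12,14,15,16}
(V Δ Y)ᶜ = {1,7,8,10,11,13,17,18}
(X − (Z ∪ W)) ∪ (V Δ Y)ᶜ = {1,7,8,10,11,13,17,18}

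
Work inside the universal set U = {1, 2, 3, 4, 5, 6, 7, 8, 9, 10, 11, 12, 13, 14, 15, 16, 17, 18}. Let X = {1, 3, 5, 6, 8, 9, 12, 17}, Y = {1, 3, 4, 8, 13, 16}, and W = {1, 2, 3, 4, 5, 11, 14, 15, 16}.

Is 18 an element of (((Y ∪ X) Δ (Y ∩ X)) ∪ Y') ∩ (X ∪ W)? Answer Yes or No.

18 ∉ Y and 18 ∉ X, so 18 ∉ Y ∪ X
18 ∉ Y and 18 ∉ X, so 18 ∉ Y ∩ X
18 ∉ (Y ∪ X) and 18 ∉ (Y ∩ X), so 18 ∉ (Y ∪ X) Δ (Y ∩ X)
18 ∉ Y, so 18 ∈ Y'
18 ∉ ((Y ∪ X) Δ (Y ∩ X)) and 18 ∈ Y', so 18 ∈ ((Y ∪ X) Δ (Y ∩ X)) ∪ Y'
18 ∉ X and 18 ∉ W, so 18 ∉ X ∪ W
18 ∈ (((Y ∪ X) Δ (Y ∩ X)) ∪ Y') and 18 ∉ (X ∪ W), so 18 ∉ (((Y ∪ X) Δ (Y ∩ X)) ∪ Y') ∩ (X ∪ W)

No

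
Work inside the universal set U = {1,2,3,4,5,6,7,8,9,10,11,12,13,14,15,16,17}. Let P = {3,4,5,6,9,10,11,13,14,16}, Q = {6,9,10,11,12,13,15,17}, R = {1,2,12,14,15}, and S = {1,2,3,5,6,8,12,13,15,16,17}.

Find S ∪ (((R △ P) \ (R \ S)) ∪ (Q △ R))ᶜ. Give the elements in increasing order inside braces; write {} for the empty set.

R △ P = {1,2,3,4,5,6,9,10,11,12,13,15,16}
R \ S = {14}
(R △ P) \ (R \ S) = {1,2,3,4,5,6,9,10,11,12,13,15,16}
Q △ R = {1,2,6,9,10,11,13,14,17}
((R △ P) \ (R \ S)) ∪ (Q △ R) = {1,2,3,4,5,6,9,10,11,12,13,14,15,16,17}
(((R △ P) \ (R \ S)) ∪ (Q △ R))ᶜ = {7,8}
S ∪ (((R △ P) \ (R \ S)) ∪ (Q △ R))ᶜ = {1,2,3,5,6,7,8,12,13,15,16,17}

{1,2,3,5,6,7,8,12,13,15,16,17}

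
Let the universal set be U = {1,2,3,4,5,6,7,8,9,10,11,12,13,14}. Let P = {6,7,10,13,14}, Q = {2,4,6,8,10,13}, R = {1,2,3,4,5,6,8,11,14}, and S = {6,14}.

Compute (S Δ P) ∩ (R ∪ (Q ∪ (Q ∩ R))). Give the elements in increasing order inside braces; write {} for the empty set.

{10,13}

S Δ P = {7,10,13}
Q ∩ R = {2,4,6,8}
Q ∪ (Q ∩ R) = {2,4,6,8,10,13}
R ∪ (Q ∪ (Q ∩ R)) = {1,2,3,4,5,6,8,10,11,13,14}
(S Δ P) ∩ (R ∪ (Q ∪ (Q ∩ R))) = {10,13}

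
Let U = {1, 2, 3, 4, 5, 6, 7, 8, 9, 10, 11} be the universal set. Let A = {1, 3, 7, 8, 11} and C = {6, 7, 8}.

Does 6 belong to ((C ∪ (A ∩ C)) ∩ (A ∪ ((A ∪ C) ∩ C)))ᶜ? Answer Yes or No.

6 ∉ A and 6 ∈ C, so 6 ∉ A ∩ C
6 ∈ C and 6 ∉ (A ∩ C), so 6 ∈ C ∪ (A ∩ C)
6 ∉ A and 6 ∈ C, so 6 ∈ A ∪ C
6 ∈ (A ∪ C) and 6 ∈ C, so 6 ∈ (A ∪ C) ∩ C
6 ∉ A and 6 ∈ ((A ∪ C) ∩ C), so 6 ∈ A ∪ ((A ∪ C) ∩ C)
6 ∈ (C ∪ (A ∩ C)) and 6 ∈ (A ∪ ((A ∪ C) ∩ C)), so 6 ∈ (C ∪ (A ∩ C)) ∩ (A ∪ ((A ∪ C) ∩ C))
6 ∉ ((C ∪ (A ∩ C)) ∩ (A ∪ ((A ∪ C) ∩ C)))ᶜ since 6 ∈ ((C ∪ (A ∩ C)) ∩ (A ∪ ((A ∪ C) ∩ C)))

No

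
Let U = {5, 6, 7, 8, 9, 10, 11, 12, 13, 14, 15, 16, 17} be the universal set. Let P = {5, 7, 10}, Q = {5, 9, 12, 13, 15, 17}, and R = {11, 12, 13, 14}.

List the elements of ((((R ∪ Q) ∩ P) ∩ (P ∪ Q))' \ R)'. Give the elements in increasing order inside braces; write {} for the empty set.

R ∪ Q = {5, 9, 11, 12, 13, 14, 15, 17}
(R ∪ Q) ∩ P = {5}
P ∪ Q = {5, 7, 9, 10, 12, 13, 15, 17}
((R ∪ Q) ∩ P) ∩ (P ∪ Q) = {5}
(((R ∪ Q) ∩ P) ∩ (P ∪ Q))' = {6, 7, 8, 9, 10, 11, 12, 13, 14, 15, 16, 17}
(((R ∪ Q) ∩ P) ∩ (P ∪ Q))' \ R = {6, 7, 8, 9, 10, 15, 16, 17}
((((R ∪ Q) ∩ P) ∩ (P ∪ Q))' \ R)' = {5, 11, 12, 13, 14}

{5, 11, 12, 13, 14}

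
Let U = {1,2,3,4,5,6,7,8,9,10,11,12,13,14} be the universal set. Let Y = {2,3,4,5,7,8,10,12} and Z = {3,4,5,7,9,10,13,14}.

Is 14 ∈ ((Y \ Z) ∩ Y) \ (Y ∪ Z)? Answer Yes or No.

No

14 ∉ Y and 14 ∈ Z, so 14 ∉ Y \ Z
14 ∉ (Y \ Z) and 14 ∉ Y, so 14 ∉ (Y \ Z) ∩ Y
14 ∉ Y and 14 ∈ Z, so 14 ∈ Y ∪ Z
14 ∉ ((Y \ Z) ∩ Y) and 14 ∈ (Y ∪ Z), so 14 ∉ ((Y \ Z) ∩ Y) \ (Y ∪ Z)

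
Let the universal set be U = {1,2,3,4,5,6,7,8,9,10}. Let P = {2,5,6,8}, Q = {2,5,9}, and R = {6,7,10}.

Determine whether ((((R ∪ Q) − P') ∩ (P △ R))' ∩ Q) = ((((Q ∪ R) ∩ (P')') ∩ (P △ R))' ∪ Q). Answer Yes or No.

R ∪ Q = {2,5,6,7,9,10}
P' = {1,3,4,7,9,10}
(R ∪ Q) − P' = {2,5,6}
P △ R = {2,5,7,8,10}
((R ∪ Q) − P') ∩ (P △ R) = {2,5}
(((R ∪ Q) − P') ∩ (P △ R))' = {1,3,4,6,7,8,9,10}
(((R ∪ Q) − P') ∩ (P △ R))' ∩ Q = {9}
Q ∪ R = {2,5,6,7,9,10}
(P')' = {2,5,6,8}
(Q ∪ R) ∩ (P')' = {2,5,6}
((Q ∪ R) ∩ (P')') ∩ (P △ R) = {2,5}
(((Q ∪ R) ∩ (P')') ∩ (P △ R))' = {1,3,4,6,7,8,9,10}
(((Q ∪ R) ∩ (P')') ∩ (P △ R))' ∪ Q = {1,2,3,4,5,6,7,8,9,10}
1 ∈ (((Q ∪ R) ∩ (P')') ∩ (P △ R))' ∪ Q but 1 ∉ (((R ∪ Q) − P') ∩ (P △ R))' ∩ Q, so they differ.

No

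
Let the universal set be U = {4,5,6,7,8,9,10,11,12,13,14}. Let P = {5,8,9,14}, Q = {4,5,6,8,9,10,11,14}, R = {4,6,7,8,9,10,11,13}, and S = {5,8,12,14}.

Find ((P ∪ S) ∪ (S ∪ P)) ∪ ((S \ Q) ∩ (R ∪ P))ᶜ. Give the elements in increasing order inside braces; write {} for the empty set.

P ∪ S = {5,8,9,12,14}
S ∪ P = {5,8,9,12,14}
(P ∪ S) ∪ (S ∪ P) = {5,8,9,12,14}
S \ Q = {12}
R ∪ P = {4,5,6,7,8,9,10,11,13,14}
(S \ Q) ∩ (R ∪ P) = {}
((S \ Q) ∩ (R ∪ P))ᶜ = {4,5,6,7,8,9,10,11,12,13,14}
((P ∪ S) ∪ (S ∪ P)) ∪ ((S \ Q) ∩ (R ∪ P))ᶜ = {4,5,6,7,8,9,10,11,12,13,14}

{4,5,6,7,8,9,10,11,12,13,14}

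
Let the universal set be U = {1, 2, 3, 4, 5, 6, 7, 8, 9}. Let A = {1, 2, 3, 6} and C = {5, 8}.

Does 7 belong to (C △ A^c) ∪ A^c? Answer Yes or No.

7 ∉ A, so 7 ∈ A^c
7 ∉ C and 7 ∈ A^c, so 7 ∈ C △ A^c
7 ∉ A, so 7 ∈ A^c
7 ∈ (C △ A^c) and 7 ∈ A^c, so 7 ∈ (C △ A^c) ∪ A^c

Yes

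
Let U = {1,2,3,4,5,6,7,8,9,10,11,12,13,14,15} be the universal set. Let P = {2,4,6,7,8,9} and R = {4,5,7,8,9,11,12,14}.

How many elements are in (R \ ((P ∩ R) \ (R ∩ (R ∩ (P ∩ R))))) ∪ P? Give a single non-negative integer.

10

P ∩ R = {4,7,8,9}
R ∩ (P ∩ R) = {4,7,8,9}
R ∩ (R ∩ (P ∩ R)) = {4,7,8,9}
(P ∩ R) \ (R ∩ (R ∩ (P ∩ R))) = {}
R \ ((P ∩ R) \ (R ∩ (R ∩ (P ∩ R)))) = {4,5,7,8,9,11,12,14}
(R \ ((P ∩ R) \ (R ∩ (R ∩ (P ∩ R))))) ∪ P = {2,4,5,6,7,8,9,11,12,14}
|(R \ ((P ∩ R) \ (R ∩ (R ∩ (P ∩ R))))) ∪ P| = 10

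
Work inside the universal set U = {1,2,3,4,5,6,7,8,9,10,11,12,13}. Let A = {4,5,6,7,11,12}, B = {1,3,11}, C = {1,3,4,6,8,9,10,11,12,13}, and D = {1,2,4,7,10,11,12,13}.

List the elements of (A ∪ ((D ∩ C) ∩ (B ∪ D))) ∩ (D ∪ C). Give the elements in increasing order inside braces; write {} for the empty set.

{1,4,6,7,10,11,12,13}

D ∩ C = {1,4,10,11,12,13}
B ∪ D = {1,2,3,4,7,10,11,12,13}
(D ∩ C) ∩ (B ∪ D) = {1,4,10,11,12,13}
A ∪ ((D ∩ C) ∩ (B ∪ D)) = {1,4,5,6,7,10,11,12,13}
D ∪ C = {1,2,3,4,6,7,8,9,10,11,12,13}
(A ∪ ((D ∩ C) ∩ (B ∪ D))) ∩ (D ∪ C) = {1,4,6,7,10,11,12,13}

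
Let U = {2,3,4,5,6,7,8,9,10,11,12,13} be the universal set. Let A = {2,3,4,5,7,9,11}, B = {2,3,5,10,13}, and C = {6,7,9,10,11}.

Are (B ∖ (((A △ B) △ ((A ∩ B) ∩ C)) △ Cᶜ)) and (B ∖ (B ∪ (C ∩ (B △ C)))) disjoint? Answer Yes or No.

Yes

A △ B = {4,7,9,10,11,13}
A ∩ B = {2,3,5}
(A ∩ B) ∩ C = {}
(A △ B) △ ((A ∩ B) ∩ C) = {4,7,9,10,11,13}
Cᶜ = {2,3,4,5,8,12,13}
((A △ B) △ ((A ∩ B) ∩ C)) △ Cᶜ = {2,3,5,7,8,9,10,11,12}
B ∖ (((A △ B) △ ((A ∩ B) ∩ C)) △ Cᶜ) = {13}
B △ C = {2,3,5,6,7,9,11,13}
C ∩ (B △ C) = {6,7,9,11}
B ∪ (C ∩ (B △ C)) = {2,3,5,6,7,9,10,11,13}
B ∖ (B ∪ (C ∩ (B △ C))) = {}
{13} and {} share no elements.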